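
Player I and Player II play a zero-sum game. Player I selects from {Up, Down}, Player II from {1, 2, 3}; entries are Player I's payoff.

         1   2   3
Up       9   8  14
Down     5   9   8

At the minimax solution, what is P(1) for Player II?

Row minima: Up → 8, Down → 5; maximin = 8.
Column maxima: 1 → 9, 2 → 9, 3 → 14; minimax = 9.
8 ≠ 9, so there is no saddle point; optimal play is mixed.
3 is strictly dominated by 1 (it gives Player I strictly more in every row), so Player II never plays it.
On the remaining 2×2 (Up, Down vs 1, 2):
Let Player I play Up with probability p. Expected payoff against 1: 9p + 5(1−p) = 4p + 5; against 2: 8p + 9(1−p) = −p + 9.
Setting these equal: 4p + 5 = −p + 9 ⇒ 5p = 4 ⇒ p = 4/5, and the value is (4)·(4/5) + 5 = 41/5.
For Player II: with q = P(1), equating Up's and Down's payoffs gives q + 8 = −4q + 9 ⇒ q = 1/5.

1/5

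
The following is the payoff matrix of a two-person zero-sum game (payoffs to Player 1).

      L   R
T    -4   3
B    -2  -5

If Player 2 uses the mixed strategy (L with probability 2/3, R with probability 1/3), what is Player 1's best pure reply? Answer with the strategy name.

Expected payoff of T: (2/3)·(-4) + (1/3)·3 = -5/3.
Expected payoff of B: (2/3)·(-2) + (1/3)·(-5) = -3.
The largest is -5/3, so Player 1's best response is T.

T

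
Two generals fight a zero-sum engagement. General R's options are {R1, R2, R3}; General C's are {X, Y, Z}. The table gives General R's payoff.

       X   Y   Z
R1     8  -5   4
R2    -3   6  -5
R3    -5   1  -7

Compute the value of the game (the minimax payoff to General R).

Row minima: R1 → -5, R2 → -5, R3 → -7; maximin = -5.
Column maxima: X → 8, Y → 6, Z → 4; minimax = 4.
-5 ≠ 4, so there is no saddle point; optimal play is mixed.
R3 is strictly dominated by R2, so General R never plays it.
X is strictly dominated by Z (it gives General R strictly more in every row), so General C never plays it.
On the remaining 2×2 (R1, R2 vs Y, Z):
Let General R play R1 with probability p. Expected payoff against Y: (-5)p + 6(1−p) = −11p + 6; against Z: 4p + (-5)(1−p) = 9p − 5.
Setting these equal: −11p + 6 = 9p − 5 ⇒ −20p = -11 ⇒ p = 11/20, and the value is (-11)·(11/20) + 6 = -1/20.
For General C: with q = P(Y), equating R1's and R2's payoffs gives −9q + 4 = 11q − 5 ⇒ q = 9/20.

-1/20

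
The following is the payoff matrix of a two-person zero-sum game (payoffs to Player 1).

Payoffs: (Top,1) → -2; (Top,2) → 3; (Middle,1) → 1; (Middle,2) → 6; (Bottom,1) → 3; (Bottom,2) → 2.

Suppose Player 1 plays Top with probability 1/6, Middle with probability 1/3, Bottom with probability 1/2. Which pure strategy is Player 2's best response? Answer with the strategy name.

If Player 2 plays 1, Player 1's expected payoff is (1/6)·(-2) + (1/3)·1 + (1/2)·3 = 3/2.
If Player 2 plays 2, Player 1's expected payoff is (1/6)·3 + (1/3)·6 + (1/2)·2 = 7/2.
Player 2 minimizes Player 1's payoff; the smallest is 3/2, so the best response is 1.

1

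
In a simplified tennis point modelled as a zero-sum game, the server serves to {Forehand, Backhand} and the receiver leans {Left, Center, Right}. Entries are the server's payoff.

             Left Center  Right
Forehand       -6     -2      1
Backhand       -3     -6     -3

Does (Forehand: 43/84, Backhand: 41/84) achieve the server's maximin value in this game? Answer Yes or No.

Against Left this mix gives (43/84)·(-6) + (41/84)·(-3) = -127/28.
Against Center this mix gives (43/84)·(-2) + (41/84)·(-6) = -83/21.
Against Right this mix gives (43/84)·1 + (41/84)·(-3) = -20/21.
The receiver will play Left, holding the server to -127/28. Shifting weight toward the row that does better against Left would raise this floor (the equalizing mix achieves -30/7 against both Left and Center), so the proposed strategy is not optimal.

No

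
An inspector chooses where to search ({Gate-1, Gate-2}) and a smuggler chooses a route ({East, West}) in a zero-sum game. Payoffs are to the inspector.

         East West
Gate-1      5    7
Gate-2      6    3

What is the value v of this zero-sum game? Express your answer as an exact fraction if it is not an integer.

27/5

Row minima: Gate-1 → 5, Gate-2 → 3; maximin = 5.
Column maxima: East → 6, West → 7; minimax = 6.
5 ≠ 6, so there is no saddle point; optimal play is mixed.
Let the inspector play Gate-1 with probability p. Expected payoff against East: 5p + 6(1−p) = −p + 6; against West: 7p + 3(1−p) = 4p + 3.
Setting these equal: −p + 6 = 4p + 3 ⇒ −5p = -3 ⇒ p = 3/5, and the value is (-1)·(3/5) + 6 = 27/5.
For the smuggler: with q = P(East), equating Gate-1's and Gate-2's payoffs gives −2q + 7 = 3q + 3 ⇒ q = 4/5.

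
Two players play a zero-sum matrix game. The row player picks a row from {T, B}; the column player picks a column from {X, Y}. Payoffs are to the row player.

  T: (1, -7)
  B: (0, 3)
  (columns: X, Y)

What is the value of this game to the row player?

Row minima: T → -7, B → 0; maximin = 0.
Column maxima: X → 1, Y → 3; minimax = 1.
0 ≠ 1, so there is no saddle point; optimal play is mixed.
Let the row player play T with probability p. Expected payoff against X: 1p + 0(1−p) = p; against Y: (-7)p + 3(1−p) = −10p + 3.
Setting these equal: p = −10p + 3 ⇒ 11p = 3 ⇒ p = 3/11, and the value is (1)·(3/11) = 3/11.
For the column player: with q = P(X), equating T's and B's payoffs gives 8q − 7 = −3q + 3 ⇒ q = 10/11.

3/11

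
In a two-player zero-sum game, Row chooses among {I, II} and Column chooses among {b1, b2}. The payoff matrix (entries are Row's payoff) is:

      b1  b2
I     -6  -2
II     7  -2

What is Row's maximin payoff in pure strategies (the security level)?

Row minima: I → -6, II → -2.
The best of these is -2.

-2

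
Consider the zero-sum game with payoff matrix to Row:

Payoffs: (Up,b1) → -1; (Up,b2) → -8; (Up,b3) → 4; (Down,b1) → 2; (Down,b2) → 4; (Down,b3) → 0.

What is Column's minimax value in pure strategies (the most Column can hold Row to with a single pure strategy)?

2

Column maxima: b1 → 2, b2 → 4, b3 → 4.
The smallest of these is 2.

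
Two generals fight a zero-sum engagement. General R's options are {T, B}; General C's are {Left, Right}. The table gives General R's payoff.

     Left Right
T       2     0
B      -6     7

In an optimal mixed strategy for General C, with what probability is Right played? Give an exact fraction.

Row minima: T → 0, B → -6; maximin = 0.
Column maxima: Left → 2, Right → 7; minimax = 2.
0 ≠ 2, so there is no saddle point; optimal play is mixed.
Let General R play T with probability p. Expected payoff against Left: 2p + (-6)(1−p) = 8p − 6; against Right: 0p + 7(1−p) = −7p + 7.
Setting these equal: 8p − 6 = −7p + 7 ⇒ 15p = 13 ⇒ p = 13/15, and the value is (8)·(13/15) − 6 = 14/15.
For General C: with q = P(Left), equating T's and B's payoffs gives 2q = −13q + 7 ⇒ q = 7/15.

8/15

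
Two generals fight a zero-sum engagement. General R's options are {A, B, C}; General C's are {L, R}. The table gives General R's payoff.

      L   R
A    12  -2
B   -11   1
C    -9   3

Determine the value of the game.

Row minima: A → -2, B → -11, C → -9; maximin = -2.
Column maxima: L → 12, R → 3; minimax = 3.
-2 ≠ 3, so there is no saddle point; optimal play is mixed.
B is strictly dominated by C, so General R never plays it.
On the remaining 2×2 (A, C vs L, R):
Let General R play A with probability p. Expected payoff against L: 12p + (-9)(1−p) = 21p − 9; against R: (-2)p + 3(1−p) = −5p + 3.
Setting these equal: 21p − 9 = −5p + 3 ⇒ 26p = 12 ⇒ p = 6/13, and the value is (21)·(6/13) − 9 = 9/13.
For General C: with q = P(L), equating A's and C's payoffs gives 14q − 2 = −12q + 3 ⇒ q = 5/26.

9/13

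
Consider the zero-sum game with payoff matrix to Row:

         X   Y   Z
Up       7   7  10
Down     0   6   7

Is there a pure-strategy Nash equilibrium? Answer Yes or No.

Row minima: Up → 7, Down → 0; maximin = 7.
Column maxima: X → 7, Y → 7, Z → 10; minimax = 7.
maximin = minimax = 7, so a saddle point exists.

Yes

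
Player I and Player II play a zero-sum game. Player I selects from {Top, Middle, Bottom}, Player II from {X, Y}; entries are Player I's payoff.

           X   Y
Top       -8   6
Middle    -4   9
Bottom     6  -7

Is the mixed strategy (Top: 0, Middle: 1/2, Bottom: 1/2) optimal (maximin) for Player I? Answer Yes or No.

Yes

Against X this mix gives (1/2)·(-4) + (1/2)·6 = 1.
Against Y this mix gives (1/2)·9 + (1/2)·(-7) = 1.
All of Player II's active replies (X, Y) yield 1, and no column does worse for Player I. The mix makes Player II indifferent and guarantees 1, so it is optimal.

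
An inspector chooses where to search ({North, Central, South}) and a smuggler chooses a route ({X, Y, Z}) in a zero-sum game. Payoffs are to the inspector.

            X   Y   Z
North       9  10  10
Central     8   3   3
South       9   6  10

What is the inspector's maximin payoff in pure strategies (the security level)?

Row minima: North → 9, Central → 3, South → 6.
The best of these is 9.

9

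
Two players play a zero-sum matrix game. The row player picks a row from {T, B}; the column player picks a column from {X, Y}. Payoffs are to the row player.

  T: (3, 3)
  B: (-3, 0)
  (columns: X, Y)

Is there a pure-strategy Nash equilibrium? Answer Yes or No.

Row minima: T → 3, B → -3; maximin = 3.
Column maxima: X → 3, Y → 3; minimax = 3.
maximin = minimax = 3, so a saddle point exists.

Yes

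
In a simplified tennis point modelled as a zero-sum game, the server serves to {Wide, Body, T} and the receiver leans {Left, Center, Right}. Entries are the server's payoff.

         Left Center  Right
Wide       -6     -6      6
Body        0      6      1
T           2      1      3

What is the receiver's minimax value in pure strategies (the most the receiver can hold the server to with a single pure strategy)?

2

Column maxima: Left → 2, Center → 6, Right → 6.
The smallest of these is 2.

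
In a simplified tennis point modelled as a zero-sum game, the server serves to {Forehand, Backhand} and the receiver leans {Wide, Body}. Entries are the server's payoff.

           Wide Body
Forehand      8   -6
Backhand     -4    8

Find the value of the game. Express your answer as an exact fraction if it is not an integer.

Row minima: Forehand → -6, Backhand → -4; maximin = -4.
Column maxima: Wide → 8, Body → 8; minimax = 8.
-4 ≠ 8, so there is no saddle point; optimal play is mixed.
Let the server play Forehand with probability p. Expected payoff against Wide: 8p + (-4)(1−p) = 12p − 4; against Body: (-6)p + 8(1−p) = −14p + 8.
Setting these equal: 12p − 4 = −14p + 8 ⇒ 26p = 12 ⇒ p = 6/13, and the value is (12)·(6/13) − 4 = 20/13.
For the receiver: with q = P(Wide), equating Forehand's and Backhand's payoffs gives 14q − 6 = −12q + 8 ⇒ q = 7/13.

20/13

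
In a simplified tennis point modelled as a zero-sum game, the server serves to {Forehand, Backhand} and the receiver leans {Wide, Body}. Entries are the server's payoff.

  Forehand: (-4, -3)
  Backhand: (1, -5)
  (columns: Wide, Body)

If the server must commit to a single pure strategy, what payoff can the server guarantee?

-4

Row minima: Forehand → -4, Backhand → -5.
The best of these is -4.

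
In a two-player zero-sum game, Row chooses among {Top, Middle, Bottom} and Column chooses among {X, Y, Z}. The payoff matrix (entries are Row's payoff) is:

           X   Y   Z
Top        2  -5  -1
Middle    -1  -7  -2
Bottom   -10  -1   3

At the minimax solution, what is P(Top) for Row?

Row minima: Top → -5, Middle → -7, Bottom → -10; maximin = -5.
Column maxima: X → 2, Y → -1, Z → 3; minimax = -1.
-5 ≠ -1, so there is no saddle point; optimal play is mixed.
Middle is strictly dominated by Top, so Row never plays it.
Z is strictly dominated by Y (it gives Row strictly more in every row), so Column never plays it.
On the remaining 2×2 (Top, Bottom vs X, Y):
Let Row play Top with probability p. Expected payoff against X: 2p + (-10)(1−p) = 12p − 10; against Y: (-5)p + (-1)(1−p) = −4p − 1.
Setting these equal: 12p − 10 = −4p − 1 ⇒ 16p = 9 ⇒ p = 9/16, and the value is (12)·(9/16) − 10 = -13/4.
For Column: with q = P(X), equating Top's and Bottom's payoffs gives 7q − 5 = −9q − 1 ⇒ q = 1/4.

9/16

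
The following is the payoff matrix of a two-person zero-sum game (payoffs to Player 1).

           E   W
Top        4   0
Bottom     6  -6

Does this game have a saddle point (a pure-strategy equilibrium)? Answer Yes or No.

Row minima: Top → 0, Bottom → -6; maximin = 0.
Column maxima: E → 6, W → 0; minimax = 0.
maximin = minimax = 0, so a saddle point exists.

Yes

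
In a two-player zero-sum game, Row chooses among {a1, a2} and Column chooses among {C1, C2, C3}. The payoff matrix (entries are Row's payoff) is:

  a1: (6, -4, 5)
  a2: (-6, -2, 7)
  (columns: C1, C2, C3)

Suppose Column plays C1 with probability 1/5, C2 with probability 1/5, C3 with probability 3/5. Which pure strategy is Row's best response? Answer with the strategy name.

Expected payoff of a1: (1/5)·6 + (1/5)·(-4) + (3/5)·5 = 17/5.
Expected payoff of a2: (1/5)·(-6) + (1/5)·(-2) + (3/5)·7 = 13/5.
The largest is 17/5, so Row's best response is a1.

a1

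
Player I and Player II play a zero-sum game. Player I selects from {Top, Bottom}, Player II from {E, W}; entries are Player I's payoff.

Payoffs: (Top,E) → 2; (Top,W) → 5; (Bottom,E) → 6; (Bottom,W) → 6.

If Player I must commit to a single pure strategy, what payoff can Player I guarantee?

Row minima: Top → 2, Bottom → 6.
The best of these is 6.

6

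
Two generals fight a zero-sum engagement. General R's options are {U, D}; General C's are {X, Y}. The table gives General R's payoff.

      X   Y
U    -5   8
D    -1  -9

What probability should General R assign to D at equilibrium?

Row minima: U → -5, D → -9; maximin = -5.
Column maxima: X → -1, Y → 8; minimax = -1.
-5 ≠ -1, so there is no saddle point; optimal play is mixed.
Let General R play U with probability p. Expected payoff against X: (-5)p + (-1)(1−p) = −4p − 1; against Y: 8p + (-9)(1−p) = 17p − 9.
Setting these equal: −4p − 1 = 17p − 9 ⇒ −21p = -8 ⇒ p = 8/21, and the value is (-4)·(8/21) − 1 = -53/21.
For General C: with q = P(X), equating U's and D's payoffs gives −13q + 8 = 8q − 9 ⇒ q = 17/21.

13/21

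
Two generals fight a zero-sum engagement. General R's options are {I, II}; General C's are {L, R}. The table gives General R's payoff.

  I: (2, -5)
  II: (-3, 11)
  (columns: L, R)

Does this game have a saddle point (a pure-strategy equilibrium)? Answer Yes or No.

Row minima: I → -5, II → -3; maximin = -3.
Column maxima: L → 2, R → 11; minimax = 2.
-3 ≠ 2, so no pure-strategy equilibrium exists.

No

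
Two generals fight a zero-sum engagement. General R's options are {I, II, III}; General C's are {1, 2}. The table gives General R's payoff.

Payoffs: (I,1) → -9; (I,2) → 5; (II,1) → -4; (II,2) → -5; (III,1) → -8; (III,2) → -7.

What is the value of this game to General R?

Row minima: I → -9, II → -5, III → -8; maximin = -5.
Column maxima: 1 → -4, 2 → 5; minimax = -4.
-5 ≠ -4, so there is no saddle point; optimal play is mixed.
III is strictly dominated by II, so General R never plays it.
On the remaining 2×2 (I, II vs 1, 2):
Let General R play I with probability p. Expected payoff against 1: (-9)p + (-4)(1−p) = −5p − 4; against 2: 5p + (-5)(1−p) = 10p − 5.
Setting these equal: −5p − 4 = 10p − 5 ⇒ −15p = -1 ⇒ p = 1/15, and the value is (-5)·(1/15) − 4 = -13/3.
For General C: with q = P(1), equating I's and II's payoffs gives −14q + 5 = q − 5 ⇒ q = 2/3.

-13/3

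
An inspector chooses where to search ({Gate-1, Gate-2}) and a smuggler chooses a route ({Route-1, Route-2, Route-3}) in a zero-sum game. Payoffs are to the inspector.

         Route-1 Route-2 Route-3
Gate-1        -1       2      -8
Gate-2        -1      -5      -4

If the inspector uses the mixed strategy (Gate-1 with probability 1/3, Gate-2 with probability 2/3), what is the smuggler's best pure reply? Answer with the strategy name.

Route-3

If the smuggler plays Route-1, the inspector's expected payoff is (1/3)·(-1) + (2/3)·(-1) = -1.
If the smuggler plays Route-2, the inspector's expected payoff is (1/3)·2 + (2/3)·(-5) = -8/3.
If the smuggler plays Route-3, the inspector's expected payoff is (1/3)·(-8) + (2/3)·(-4) = -16/3.
The smuggler minimizes the inspector's payoff; the smallest is -16/3, so the best response is Route-3.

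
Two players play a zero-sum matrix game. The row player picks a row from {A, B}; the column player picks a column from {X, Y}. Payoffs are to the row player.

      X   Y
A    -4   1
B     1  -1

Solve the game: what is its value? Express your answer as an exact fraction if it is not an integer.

Row minima: A → -4, B → -1; maximin = -1.
Column maxima: X → 1, Y → 1; minimax = 1.
-1 ≠ 1, so there is no saddle point; optimal play is mixed.
Let the row player play A with probability p. Expected payoff against X: (-4)p + 1(1−p) = −5p + 1; against Y: 1p + (-1)(1−p) = 2p − 1.
Setting these equal: −5p + 1 = 2p − 1 ⇒ −7p = -2 ⇒ p = 2/7, and the value is (-5)·(2/7) + 1 = -3/7.
For the column player: with q = P(X), equating A's and B's payoffs gives −5q + 1 = 2q − 1 ⇒ q = 2/7.

-3/7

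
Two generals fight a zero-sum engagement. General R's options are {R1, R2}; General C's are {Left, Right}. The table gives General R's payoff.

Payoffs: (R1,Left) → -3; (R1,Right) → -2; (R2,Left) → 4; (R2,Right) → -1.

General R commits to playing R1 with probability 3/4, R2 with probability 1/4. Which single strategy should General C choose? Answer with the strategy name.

Right

If General C plays Left, General R's expected payoff is (3/4)·(-3) + (1/4)·4 = -5/4.
If General C plays Right, General R's expected payoff is (3/4)·(-2) + (1/4)·(-1) = -7/4.
General C minimizes General R's payoff; the smallest is -7/4, so the best response is Right.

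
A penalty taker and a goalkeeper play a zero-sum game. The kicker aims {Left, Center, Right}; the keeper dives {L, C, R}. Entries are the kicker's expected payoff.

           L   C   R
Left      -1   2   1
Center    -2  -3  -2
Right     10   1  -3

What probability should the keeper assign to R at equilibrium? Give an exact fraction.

Row minima: Left → -1, Center → -3, Right → -3; maximin = -1.
Column maxima: L → 10, C → 2, R → 1; minimax = 1.
-1 ≠ 1, so there is no saddle point; optimal play is mixed.
Center is strictly dominated by Left, so the kicker never plays it.
With Center eliminated, C is strictly dominated by R (it gives the kicker strictly more in every remaining row), so the keeper never plays it.
On the remaining 2×2 (Left, Right vs L, R):
Let the kicker play Left with probability p. Expected payoff against L: (-1)p + 10(1−p) = −11p + 10; against R: 1p + (-3)(1−p) = 4p − 3.
Setting these equal: −11p + 10 = 4p − 3 ⇒ −15p = -13 ⇒ p = 13/15, and the value is (-11)·(13/15) + 10 = 7/15.
For the keeper: with q = P(L), equating Left's and Right's payoffs gives −2q + 1 = 13q − 3 ⇒ q = 4/15.

11/15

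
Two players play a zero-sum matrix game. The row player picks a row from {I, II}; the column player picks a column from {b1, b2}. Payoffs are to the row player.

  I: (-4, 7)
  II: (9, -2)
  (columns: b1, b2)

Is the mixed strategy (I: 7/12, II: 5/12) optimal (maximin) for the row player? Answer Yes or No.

No

Against b1 this mix gives (7/12)·(-4) + (5/12)·9 = 17/12.
Against b2 this mix gives (7/12)·7 + (5/12)·(-2) = 13/4.
The column player will play b1, holding the row player to 17/12. Shifting weight toward the row that does better against b1 would raise this floor (the equalizing mix achieves 5/2 against both b1 and b2), so the proposed strategy is not optimal.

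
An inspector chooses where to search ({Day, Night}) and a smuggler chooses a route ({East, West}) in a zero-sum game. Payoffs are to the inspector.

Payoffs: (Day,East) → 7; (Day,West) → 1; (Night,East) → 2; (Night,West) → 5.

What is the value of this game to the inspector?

11/3

Row minima: Day → 1, Night → 2; maximin = 2.
Column maxima: East → 7, West → 5; minimax = 5.
2 ≠ 5, so there is no saddle point; optimal play is mixed.
Let the inspector play Day with probability p. Expected payoff against East: 7p + 2(1−p) = 5p + 2; against West: 1p + 5(1−p) = −4p + 5.
Setting these equal: 5p + 2 = −4p + 5 ⇒ 9p = 3 ⇒ p = 1/3, and the value is (5)·(1/3) + 2 = 11/3.
For the smuggler: with q = P(East), equating Day's and Night's payoffs gives 6q + 1 = −3q + 5 ⇒ q = 4/9.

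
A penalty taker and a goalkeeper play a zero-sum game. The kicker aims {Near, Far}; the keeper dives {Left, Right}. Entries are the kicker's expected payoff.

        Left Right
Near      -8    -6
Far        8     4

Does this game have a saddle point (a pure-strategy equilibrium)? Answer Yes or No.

Row minima: Near → -8, Far → 4; maximin = 4.
Column maxima: Left → 8, Right → 4; minimax = 4.
maximin = minimax = 4, so a saddle point exists.

Yes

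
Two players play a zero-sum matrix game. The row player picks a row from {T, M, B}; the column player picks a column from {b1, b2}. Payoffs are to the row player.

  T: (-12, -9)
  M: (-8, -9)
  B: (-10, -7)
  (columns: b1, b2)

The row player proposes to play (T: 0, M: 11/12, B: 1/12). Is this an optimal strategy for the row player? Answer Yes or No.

Against b1 this mix gives (11/12)·(-8) + (1/12)·(-10) = -49/6.
Against b2 this mix gives (11/12)·(-9) + (1/12)·(-7) = -53/6.
The column player will play b2, holding the row player to -53/6. Shifting weight toward the row that does better against b2 would raise this floor (the equalizing mix achieves -17/2 against both b2 and b1), so the proposed strategy is not optimal.

No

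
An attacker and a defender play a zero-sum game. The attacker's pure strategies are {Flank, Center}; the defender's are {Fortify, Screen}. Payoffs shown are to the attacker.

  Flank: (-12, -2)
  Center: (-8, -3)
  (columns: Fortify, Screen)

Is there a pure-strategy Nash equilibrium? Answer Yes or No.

Yes

Row minima: Flank → -12, Center → -8; maximin = -8.
Column maxima: Fortify → -8, Screen → -2; minimax = -8.
maximin = minimax = -8, so a saddle point exists.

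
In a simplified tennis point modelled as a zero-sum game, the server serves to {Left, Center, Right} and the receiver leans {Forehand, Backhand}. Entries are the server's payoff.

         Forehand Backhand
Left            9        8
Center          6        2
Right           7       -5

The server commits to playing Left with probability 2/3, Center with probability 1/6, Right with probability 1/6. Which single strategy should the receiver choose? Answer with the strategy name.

If the receiver plays Forehand, the server's expected payoff is (2/3)·9 + (1/6)·6 + (1/6)·7 = 49/6.
If the receiver plays Backhand, the server's expected payoff is (2/3)·8 + (1/6)·2 + (1/6)·(-5) = 29/6.
The receiver minimizes the server's payoff; the smallest is 29/6, so the best response is Backhand.

Backhand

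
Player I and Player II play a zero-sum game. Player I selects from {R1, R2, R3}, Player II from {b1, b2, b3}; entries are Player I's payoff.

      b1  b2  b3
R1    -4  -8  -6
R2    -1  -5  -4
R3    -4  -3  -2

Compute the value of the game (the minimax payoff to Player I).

Row minima: R1 → -8, R2 → -5, R3 → -4; maximin = -4.
Column maxima: b1 → -1, b2 → -3, b3 → -2; minimax = -3.
-4 ≠ -3, so there is no saddle point; optimal play is mixed.
R1 is strictly dominated by R2, so Player I never plays it.
b3 is strictly dominated by b2 (it gives Player I strictly more in every row), so Player II never plays it.
On the remaining 2×2 (R2, R3 vs b1, b2):
Let Player I play R2 with probability p. Expected payoff against b1: (-1)p + (-4)(1−p) = 3p − 4; against b2: (-5)p + (-3)(1−p) = −2p − 3.
Setting these equal: 3p − 4 = −2p − 3 ⇒ 5p = 1 ⇒ p = 1/5, and the value is (3)·(1/5) − 4 = -17/5.
For Player II: with q = P(b1), equating R2's and R3's payoffs gives 4q − 5 = −q − 3 ⇒ q = 2/5.

-17/5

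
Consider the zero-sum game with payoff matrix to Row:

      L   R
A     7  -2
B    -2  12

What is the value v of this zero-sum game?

Row minima: A → -2, B → -2; maximin = -2.
Column maxima: L → 7, R → 12; minimax = 7.
-2 ≠ 7, so there is no saddle point; optimal play is mixed.
Let Row play A with probability p. Expected payoff against L: 7p + (-2)(1−p) = 9p − 2; against R: (-2)p + 12(1−p) = −14p + 12.
Setting these equal: 9p − 2 = −14p + 12 ⇒ 23p = 14 ⇒ p = 14/23, and the value is (9)·(14/23) − 2 = 80/23.
For Column: with q = P(L), equating A's and B's payoffs gives 9q − 2 = −14q + 12 ⇒ q = 14/23.

80/23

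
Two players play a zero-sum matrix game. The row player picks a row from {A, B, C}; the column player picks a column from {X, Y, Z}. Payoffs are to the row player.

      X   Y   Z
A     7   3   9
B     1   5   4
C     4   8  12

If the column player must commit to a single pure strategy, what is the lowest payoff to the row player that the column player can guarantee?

7

Column maxima: X → 7, Y → 8, Z → 12.
The smallest of these is 7.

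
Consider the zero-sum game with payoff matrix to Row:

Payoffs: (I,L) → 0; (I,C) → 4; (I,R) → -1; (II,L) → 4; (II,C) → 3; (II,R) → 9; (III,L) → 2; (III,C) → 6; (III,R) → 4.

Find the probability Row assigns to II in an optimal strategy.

Row minima: I → -1, II → 3, III → 2; maximin = 3.
Column maxima: L → 4, C → 6, R → 9; minimax = 4.
3 ≠ 4, so there is no saddle point; optimal play is mixed.
I is strictly dominated by III, so Row never plays it.
With I eliminated, R is strictly dominated by L (it gives Row strictly more in every remaining row), so Column never plays it.
On the remaining 2×2 (II, III vs L, C):
Let Row play II with probability p. Expected payoff against L: 4p + 2(1−p) = 2p + 2; against C: 3p + 6(1−p) = −3p + 6.
Setting these equal: 2p + 2 = −3p + 6 ⇒ 5p = 4 ⇒ p = 4/5, and the value is (2)·(4/5) + 2 = 18/5.
For Column: with q = P(L), equating II's and III's payoffs gives q + 3 = −4q + 6 ⇒ q = 3/5.

4/5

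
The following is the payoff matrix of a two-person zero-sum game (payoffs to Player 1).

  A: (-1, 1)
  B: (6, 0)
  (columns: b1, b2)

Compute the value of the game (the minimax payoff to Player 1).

3/4

Row minima: A → -1, B → 0; maximin = 0.
Column maxima: b1 → 6, b2 → 1; minimax = 1.
0 ≠ 1, so there is no saddle point; optimal play is mixed.
Let Player 1 play A with probability p. Expected payoff against b1: (-1)p + 6(1−p) = −7p + 6; against b2: 1p + 0(1−p) = p.
Setting these equal: −7p + 6 = p ⇒ −8p = -6 ⇒ p = 3/4, and the value is (-7)·(3/4) + 6 = 3/4.
For Player 2: with q = P(b1), equating A's and B's payoffs gives −2q + 1 = 6q ⇒ q = 1/8.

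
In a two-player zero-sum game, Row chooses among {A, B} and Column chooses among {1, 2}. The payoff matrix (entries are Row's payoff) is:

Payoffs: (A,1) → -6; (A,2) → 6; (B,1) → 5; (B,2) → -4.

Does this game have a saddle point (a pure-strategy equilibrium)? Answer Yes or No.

No

Row minima: A → -6, B → -4; maximin = -4.
Column maxima: 1 → 5, 2 → 6; minimax = 5.
-4 ≠ 5, so no pure-strategy equilibrium exists.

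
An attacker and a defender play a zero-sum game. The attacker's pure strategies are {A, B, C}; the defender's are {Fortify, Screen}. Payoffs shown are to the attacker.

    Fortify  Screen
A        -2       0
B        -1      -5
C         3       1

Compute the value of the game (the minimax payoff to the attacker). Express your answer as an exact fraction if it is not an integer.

Row minima: A → -2, B → -5, C → 1; maximin = 1.
Column maxima: Fortify → 3, Screen → 1; minimax = 1.
Since maximin = minimax = 1, there is a saddle point and the value is 1.

1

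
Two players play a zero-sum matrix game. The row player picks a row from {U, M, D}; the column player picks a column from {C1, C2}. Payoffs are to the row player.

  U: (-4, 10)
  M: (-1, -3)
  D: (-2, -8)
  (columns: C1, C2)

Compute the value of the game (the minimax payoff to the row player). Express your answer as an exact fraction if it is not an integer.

-11/8

Row minima: U → -4, M → -3, D → -8; maximin = -3.
Column maxima: C1 → -1, C2 → 10; minimax = -1.
-3 ≠ -1, so there is no saddle point; optimal play is mixed.
D is strictly dominated by M, so the row player never plays it.
On the remaining 2×2 (U, M vs C1, C2):
Let the row player play U with probability p. Expected payoff against C1: (-4)p + (-1)(1−p) = −3p − 1; against C2: 10p + (-3)(1−p) = 13p − 3.
Setting these equal: −3p − 1 = 13p − 3 ⇒ −16p = -2 ⇒ p = 1/8, and the value is (-3)·(1/8) − 1 = -11/8.
For the column player: with q = P(C1), equating U's and M's payoffs gives −14q + 10 = 2q − 3 ⇒ q = 13/16.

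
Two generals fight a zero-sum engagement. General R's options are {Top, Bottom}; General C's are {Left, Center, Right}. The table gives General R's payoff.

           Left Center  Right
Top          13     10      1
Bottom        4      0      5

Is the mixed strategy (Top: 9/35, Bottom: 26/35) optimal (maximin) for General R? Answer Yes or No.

No

Against Left this mix gives (9/35)·13 + (26/35)·4 = 221/35.
Against Center this mix gives (9/35)·10 + (26/35)·0 = 18/7.
Against Right this mix gives (9/35)·1 + (26/35)·5 = 139/35.
General C will play Center, holding General R to 18/7. Shifting weight toward the row that does better against Center would raise this floor (the equalizing mix achieves 25/7 against both Center and Right), so the proposed strategy is not optimal.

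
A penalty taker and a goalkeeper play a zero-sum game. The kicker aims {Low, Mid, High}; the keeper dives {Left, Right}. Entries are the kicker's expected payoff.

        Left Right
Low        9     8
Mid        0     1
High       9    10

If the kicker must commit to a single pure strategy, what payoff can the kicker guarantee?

Row minima: Low → 8, Mid → 0, High → 9.
The best of these is 9.

9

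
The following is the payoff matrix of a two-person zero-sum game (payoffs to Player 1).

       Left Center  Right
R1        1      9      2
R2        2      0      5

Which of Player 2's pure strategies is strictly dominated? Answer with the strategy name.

Left holds Player 1's payoff strictly below Right in every row: 1 < 2, 2 < 5.
So Right is strictly dominated for Player 2.

Right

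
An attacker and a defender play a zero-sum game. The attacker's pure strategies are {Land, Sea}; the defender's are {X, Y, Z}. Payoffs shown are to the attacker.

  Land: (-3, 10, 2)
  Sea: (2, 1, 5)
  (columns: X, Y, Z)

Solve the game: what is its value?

23/14

Row minima: Land → -3, Sea → 1; maximin = 1.
Column maxima: X → 2, Y → 10, Z → 5; minimax = 2.
1 ≠ 2, so there is no saddle point; optimal play is mixed.
Z is strictly dominated by X (it gives the attacker strictly more in every row), so the defender never plays it.
On the remaining 2×2 (Land, Sea vs X, Y):
Let the attacker play Land with probability p. Expected payoff against X: (-3)p + 2(1−p) = −5p + 2; against Y: 10p + 1(1−p) = 9p + 1.
Setting these equal: −5p + 2 = 9p + 1 ⇒ −14p = -1 ⇒ p = 1/14, and the value is (-5)·(1/14) + 2 = 23/14.
For the defender: with q = P(X), equating Land's and Sea's payoffs gives −13q + 10 = q + 1 ⇒ q = 9/14.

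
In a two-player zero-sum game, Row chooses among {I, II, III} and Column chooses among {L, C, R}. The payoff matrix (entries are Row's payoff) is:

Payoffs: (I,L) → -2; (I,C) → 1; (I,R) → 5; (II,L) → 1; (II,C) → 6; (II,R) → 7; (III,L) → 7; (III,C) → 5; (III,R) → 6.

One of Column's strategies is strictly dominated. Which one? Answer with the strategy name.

R

C holds Row's payoff strictly below R in every row: 1 < 5, 6 < 7, 5 < 6.
So R is strictly dominated for Column.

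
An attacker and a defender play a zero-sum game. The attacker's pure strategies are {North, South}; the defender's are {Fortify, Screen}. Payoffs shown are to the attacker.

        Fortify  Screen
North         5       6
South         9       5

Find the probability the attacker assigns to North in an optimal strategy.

Row minima: North → 5, South → 5; maximin = 5.
Column maxima: Fortify → 9, Screen → 6; minimax = 6.
5 ≠ 6, so there is no saddle point; optimal play is mixed.
Let the attacker play North with probability p. Expected payoff against Fortify: 5p + 9(1−p) = −4p + 9; against Screen: 6p + 5(1−p) = p + 5.
Setting these equal: −4p + 9 = p + 5 ⇒ −5p = -4 ⇒ p = 4/5, and the value is (-4)·(4/5) + 9 = 29/5.
For the defender: with q = P(Fortify), equating North's and South's payoffs gives −q + 6 = 4q + 5 ⇒ q = 1/5.

4/5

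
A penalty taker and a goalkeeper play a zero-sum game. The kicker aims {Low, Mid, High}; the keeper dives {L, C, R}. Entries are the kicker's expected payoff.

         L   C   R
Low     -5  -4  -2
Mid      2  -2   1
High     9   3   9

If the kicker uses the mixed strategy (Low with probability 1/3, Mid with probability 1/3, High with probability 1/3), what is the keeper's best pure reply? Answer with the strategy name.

C

If the keeper plays L, the kicker's expected payoff is (1/3)·(-5) + (1/3)·2 + (1/3)·9 = 2.
If the keeper plays C, the kicker's expected payoff is (1/3)·(-4) + (1/3)·(-2) + (1/3)·3 = -1.
If the keeper plays R, the kicker's expected payoff is (1/3)·(-2) + (1/3)·1 + (1/3)·9 = 8/3.
The keeper minimizes the kicker's payoff; the smallest is -1, so the best response is C.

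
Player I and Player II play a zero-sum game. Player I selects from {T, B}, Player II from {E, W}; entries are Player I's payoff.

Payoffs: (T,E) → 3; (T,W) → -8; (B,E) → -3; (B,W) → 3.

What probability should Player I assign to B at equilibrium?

11/17

Row minima: T → -8, B → -3; maximin = -3.
Column maxima: E → 3, W → 3; minimax = 3.
-3 ≠ 3, so there is no saddle point; optimal play is mixed.
Let Player I play T with probability p. Expected payoff against E: 3p + (-3)(1−p) = 6p − 3; against W: (-8)p + 3(1−p) = −11p + 3.
Setting these equal: 6p − 3 = −11p + 3 ⇒ 17p = 6 ⇒ p = 6/17, and the value is (6)·(6/17) − 3 = -15/17.
For Player II: with q = P(E), equating T's and B's payoffs gives 11q − 8 = −6q + 3 ⇒ q = 11/17.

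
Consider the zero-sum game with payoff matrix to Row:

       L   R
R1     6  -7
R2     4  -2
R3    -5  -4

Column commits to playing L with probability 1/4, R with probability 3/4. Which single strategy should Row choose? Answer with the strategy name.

R2

Expected payoff of R1: (1/4)·6 + (3/4)·(-7) = -15/4.
Expected payoff of R2: (1/4)·4 + (3/4)·(-2) = -1/2.
Expected payoff of R3: (1/4)·(-5) + (3/4)·(-4) = -17/4.
The largest is -1/2, so Row's best response is R2.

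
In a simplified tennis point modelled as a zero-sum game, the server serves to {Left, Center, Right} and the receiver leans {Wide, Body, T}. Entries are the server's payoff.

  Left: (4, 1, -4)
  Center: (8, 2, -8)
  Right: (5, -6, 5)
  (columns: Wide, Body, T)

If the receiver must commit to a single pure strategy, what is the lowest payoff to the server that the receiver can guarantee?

2

Column maxima: Wide → 8, Body → 2, T → 5.
The smallest of these is 2.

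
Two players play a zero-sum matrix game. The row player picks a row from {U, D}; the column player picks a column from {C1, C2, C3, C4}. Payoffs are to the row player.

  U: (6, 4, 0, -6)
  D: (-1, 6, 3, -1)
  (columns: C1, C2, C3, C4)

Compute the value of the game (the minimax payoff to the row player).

-1

Row minima: U → -6, D → -1; maximin = -1.
Column maxima: C1 → 6, C2 → 6, C3 → 3, C4 → -1; minimax = -1.
Since maximin = minimax = -1, there is a saddle point and the value is -1.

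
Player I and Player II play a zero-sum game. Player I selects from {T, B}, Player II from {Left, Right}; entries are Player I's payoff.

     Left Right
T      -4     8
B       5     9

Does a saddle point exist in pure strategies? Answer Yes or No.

Row minima: T → -4, B → 5; maximin = 5.
Column maxima: Left → 5, Right → 9; minimax = 5.
maximin = minimax = 5, so a saddle point exists.

Yes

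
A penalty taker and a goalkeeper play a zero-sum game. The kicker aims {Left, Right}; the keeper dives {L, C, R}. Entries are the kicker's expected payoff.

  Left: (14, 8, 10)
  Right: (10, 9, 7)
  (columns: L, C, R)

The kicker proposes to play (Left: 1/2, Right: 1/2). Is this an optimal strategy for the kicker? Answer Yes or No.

Yes

Against L this mix gives (1/2)·14 + (1/2)·10 = 12.
Against C this mix gives (1/2)·8 + (1/2)·9 = 17/2.
Against R this mix gives (1/2)·10 + (1/2)·7 = 17/2.
All of the keeper's active replies (C, R) yield 17/2, and no column does worse for the kicker. The mix makes the keeper indifferent and guarantees 17/2, so it is optimal.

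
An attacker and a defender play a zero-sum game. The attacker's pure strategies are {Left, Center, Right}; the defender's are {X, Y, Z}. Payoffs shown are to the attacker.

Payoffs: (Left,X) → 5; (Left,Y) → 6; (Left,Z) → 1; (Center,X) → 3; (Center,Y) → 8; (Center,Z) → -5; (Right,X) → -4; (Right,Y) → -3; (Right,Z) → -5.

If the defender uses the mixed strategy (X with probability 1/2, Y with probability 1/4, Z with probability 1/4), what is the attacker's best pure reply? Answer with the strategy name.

Expected payoff of Left: (1/2)·5 + (1/4)·6 + (1/4)·1 = 17/4.
Expected payoff of Center: (1/2)·3 + (1/4)·8 + (1/4)·(-5) = 9/4.
Expected payoff of Right: (1/2)·(-4) + (1/4)·(-3) + (1/4)·(-5) = -4.
The largest is 17/4, so the attacker's best response is Left.

Left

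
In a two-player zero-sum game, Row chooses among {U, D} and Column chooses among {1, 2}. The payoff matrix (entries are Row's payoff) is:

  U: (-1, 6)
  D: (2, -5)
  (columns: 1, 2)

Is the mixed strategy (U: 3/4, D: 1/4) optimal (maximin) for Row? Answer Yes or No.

Against 1 this mix gives (3/4)·(-1) + (1/4)·2 = -1/4.
Against 2 this mix gives (3/4)·6 + (1/4)·(-5) = 13/4.
Column will play 1, holding Row to -1/4. Shifting weight toward the row that does better against 1 would raise this floor (the equalizing mix achieves 1/2 against both 1 and 2), so the proposed strategy is not optimal.

No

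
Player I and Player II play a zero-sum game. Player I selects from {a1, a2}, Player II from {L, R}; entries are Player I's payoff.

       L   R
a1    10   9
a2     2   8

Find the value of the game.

9

Row minima: a1 → 9, a2 → 2; maximin = 9.
Column maxima: L → 10, R → 9; minimax = 9.
Since maximin = minimax = 9, there is a saddle point and the value is 9.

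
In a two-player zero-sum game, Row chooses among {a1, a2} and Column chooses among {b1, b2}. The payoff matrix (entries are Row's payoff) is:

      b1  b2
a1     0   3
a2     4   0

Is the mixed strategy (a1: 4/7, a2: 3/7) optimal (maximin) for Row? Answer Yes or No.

Against b1 this mix gives (4/7)·0 + (3/7)·4 = 12/7.
Against b2 this mix gives (4/7)·3 + (3/7)·0 = 12/7.
All of Column's active replies (b1, b2) yield 12/7, and no column does worse for Row. The mix makes Column indifferent and guarantees 12/7, so it is optimal.

Yes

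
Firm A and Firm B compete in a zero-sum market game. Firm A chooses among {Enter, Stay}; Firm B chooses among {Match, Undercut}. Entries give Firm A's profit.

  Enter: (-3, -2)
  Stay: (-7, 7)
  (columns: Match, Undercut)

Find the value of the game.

-3

Row minima: Enter → -3, Stay → -7; maximin = -3.
Column maxima: Match → -3, Undercut → 7; minimax = -3.
Since maximin = minimax = -3, there is a saddle point and the value is -3.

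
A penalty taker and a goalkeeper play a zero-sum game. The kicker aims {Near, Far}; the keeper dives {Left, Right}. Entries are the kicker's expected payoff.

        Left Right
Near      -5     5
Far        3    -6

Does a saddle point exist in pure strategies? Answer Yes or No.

Row minima: Near → -5, Far → -6; maximin = -5.
Column maxima: Left → 3, Right → 5; minimax = 3.
-5 ≠ 3, so no pure-strategy equilibrium exists.

No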